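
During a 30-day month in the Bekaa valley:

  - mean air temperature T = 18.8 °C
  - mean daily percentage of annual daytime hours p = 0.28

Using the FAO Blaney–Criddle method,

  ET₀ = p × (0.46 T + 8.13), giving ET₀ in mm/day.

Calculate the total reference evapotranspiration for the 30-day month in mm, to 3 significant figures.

ET₀ = 0.28 × (0.46 × 18.8 + 8.13) = 0.28 × 16.778 = 4.6978 mm/d
Monthly total = 4.6978 × 30 = 140.934 mm

141 mm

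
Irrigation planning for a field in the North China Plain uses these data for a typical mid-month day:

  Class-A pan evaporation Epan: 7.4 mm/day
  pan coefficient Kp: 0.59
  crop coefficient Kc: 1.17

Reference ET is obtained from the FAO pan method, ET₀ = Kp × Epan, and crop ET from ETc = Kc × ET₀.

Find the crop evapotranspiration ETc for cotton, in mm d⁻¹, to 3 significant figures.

5.11 mm d⁻¹

ET₀ = 0.59 × 7.4 = 4.3660 mm/d
ETc = Kc × ET₀ = 1.17 × 4.3660 = 5.1082 mm/d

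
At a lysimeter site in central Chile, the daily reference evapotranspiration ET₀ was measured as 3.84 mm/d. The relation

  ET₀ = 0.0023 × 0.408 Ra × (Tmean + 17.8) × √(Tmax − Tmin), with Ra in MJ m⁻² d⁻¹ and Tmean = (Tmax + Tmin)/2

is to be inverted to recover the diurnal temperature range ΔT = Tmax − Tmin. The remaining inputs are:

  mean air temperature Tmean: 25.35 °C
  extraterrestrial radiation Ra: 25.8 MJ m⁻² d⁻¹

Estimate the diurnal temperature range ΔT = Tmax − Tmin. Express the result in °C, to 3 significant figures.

13.5 °C

√ΔT = ET₀ / [0.0023 × 0.408 × Ra × (Tmean+17.8)] = 3.84 / (0.0023 × 10.5264 × 43.15) = 3.6757
ΔT = 3.6757² = 13.511 °C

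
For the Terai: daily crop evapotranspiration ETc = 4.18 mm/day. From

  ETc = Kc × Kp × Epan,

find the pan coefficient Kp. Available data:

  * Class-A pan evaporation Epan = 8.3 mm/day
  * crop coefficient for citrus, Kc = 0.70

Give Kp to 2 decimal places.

ETc = Kc × Kp × Epan  ⇒  Kp = ETc / (Kc × Epan)
Kp = 4.18 / (0.70 × 8.3) = 4.18 / 5.810 = 0.7194

0.72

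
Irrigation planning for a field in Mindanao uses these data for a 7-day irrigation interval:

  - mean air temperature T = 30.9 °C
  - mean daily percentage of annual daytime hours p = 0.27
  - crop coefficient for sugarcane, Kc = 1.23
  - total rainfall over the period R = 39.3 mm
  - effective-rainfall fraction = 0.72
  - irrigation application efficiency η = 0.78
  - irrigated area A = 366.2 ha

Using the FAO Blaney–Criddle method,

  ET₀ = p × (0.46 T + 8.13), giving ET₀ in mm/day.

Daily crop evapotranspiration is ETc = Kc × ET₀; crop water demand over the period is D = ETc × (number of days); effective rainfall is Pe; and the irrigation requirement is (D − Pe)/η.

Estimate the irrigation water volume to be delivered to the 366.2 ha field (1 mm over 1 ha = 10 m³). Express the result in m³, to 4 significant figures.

ET₀ = 0.27 × (0.46 × 30.9 + 8.13) = 0.27 × 22.344 = 6.0329 mm/d
ETc = Kc × ET₀ = 1.23 × 6.0329 = 7.4205 mm/d
Crop demand D = ETc × 7 d = 7.4205 × 7 = 51.944 mm
Pe = 0.72 × 39.3 = 28.296 mm
D − Pe = 51.944 − 28.296 = 23.648 mm
Gross irrigation = 23.648 / 0.78 = 30.318 mm
Volume = 30.318 mm × 366.2 ha × 10 = 111024.5 m³

111000 m³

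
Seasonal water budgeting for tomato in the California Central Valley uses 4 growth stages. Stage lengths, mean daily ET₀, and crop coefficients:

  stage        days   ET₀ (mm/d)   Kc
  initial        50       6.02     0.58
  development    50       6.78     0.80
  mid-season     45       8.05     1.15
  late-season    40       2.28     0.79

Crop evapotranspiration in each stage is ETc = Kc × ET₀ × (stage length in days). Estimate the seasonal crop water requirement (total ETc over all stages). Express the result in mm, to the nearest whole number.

934 mm

initial: 0.58 × 6.02 × 50 = 174.58 mm
development: 0.80 × 6.78 × 50 = 271.20 mm
mid-season: 1.15 × 8.05 × 45 = 416.59 mm
late-season: 0.79 × 2.28 × 40 = 72.05 mm
Seasonal total = 934.42 mm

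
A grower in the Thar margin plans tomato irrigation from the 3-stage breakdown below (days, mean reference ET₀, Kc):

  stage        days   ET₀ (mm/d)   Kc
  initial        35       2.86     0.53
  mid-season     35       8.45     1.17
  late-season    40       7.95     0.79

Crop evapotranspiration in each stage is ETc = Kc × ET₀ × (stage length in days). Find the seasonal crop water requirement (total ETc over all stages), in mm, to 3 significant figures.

650 mm

initial: 0.53 × 2.86 × 35 = 53.05 mm
mid-season: 1.17 × 8.45 × 35 = 346.03 mm
late-season: 0.79 × 7.95 × 40 = 251.22 mm
Seasonal total = 650.30 mm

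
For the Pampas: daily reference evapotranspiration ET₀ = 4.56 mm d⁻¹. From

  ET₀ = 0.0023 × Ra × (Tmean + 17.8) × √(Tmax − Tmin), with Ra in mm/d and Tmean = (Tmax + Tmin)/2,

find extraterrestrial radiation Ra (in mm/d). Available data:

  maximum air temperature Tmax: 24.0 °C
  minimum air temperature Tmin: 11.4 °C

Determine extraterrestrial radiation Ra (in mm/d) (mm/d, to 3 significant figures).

15.7 mm/d

Tmean = 17.70 °C; √ΔT = 3.5496
Ra = ET₀ / [0.0023 × (Tmean+17.8) × √ΔT] = 4.56 / (0.0023 × 35.50 × 3.5496) = 15.734 mm/d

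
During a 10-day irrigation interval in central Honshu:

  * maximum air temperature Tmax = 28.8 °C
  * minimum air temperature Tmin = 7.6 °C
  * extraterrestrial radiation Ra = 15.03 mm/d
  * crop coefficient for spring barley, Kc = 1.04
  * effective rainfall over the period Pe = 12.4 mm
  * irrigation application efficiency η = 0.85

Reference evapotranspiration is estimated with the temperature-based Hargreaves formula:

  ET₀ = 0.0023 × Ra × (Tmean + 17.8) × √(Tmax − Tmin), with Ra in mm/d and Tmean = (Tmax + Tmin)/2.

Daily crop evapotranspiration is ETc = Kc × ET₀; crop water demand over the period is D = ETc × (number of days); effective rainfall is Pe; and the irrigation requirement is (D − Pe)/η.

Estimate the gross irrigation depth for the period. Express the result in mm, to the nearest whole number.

Tmean = (28.8 + 7.6)/2 = 18.20 °C
ET₀ = 0.0023 × 15.03 × (18.20 + 17.8) × √21.2 = 0.0023 × 15.03 × 36.00 × 4.6043 = 5.7300 mm/d
ETc = Kc × ET₀ = 1.04 × 5.7300 = 5.9592 mm/d
Crop demand D = ETc × 10 d = 5.9592 × 10 = 59.592 mm
D − Pe = 59.592 − 12.4 = 47.192 mm
Gross irrigation = 47.192 / 0.85 = 55.520 mm

56 mm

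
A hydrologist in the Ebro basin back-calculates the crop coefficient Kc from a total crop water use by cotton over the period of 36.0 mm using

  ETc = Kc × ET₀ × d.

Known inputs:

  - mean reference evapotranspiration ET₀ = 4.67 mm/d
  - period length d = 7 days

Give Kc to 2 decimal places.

1.10

ETc = Kc × ET₀ × d  ⇒  Kc = ETc / (ET₀ × d)
Kc = 36.0 / (4.67 × 7) = 36.0 / 32.69 = 1.1013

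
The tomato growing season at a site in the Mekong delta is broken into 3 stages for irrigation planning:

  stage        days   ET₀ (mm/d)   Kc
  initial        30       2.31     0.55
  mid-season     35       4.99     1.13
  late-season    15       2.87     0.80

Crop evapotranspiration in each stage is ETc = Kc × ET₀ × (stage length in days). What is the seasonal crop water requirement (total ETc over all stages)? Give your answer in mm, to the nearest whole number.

270 mm

initial: 0.55 × 2.31 × 30 = 38.12 mm
mid-season: 1.13 × 4.99 × 35 = 197.35 mm
late-season: 0.80 × 2.87 × 15 = 34.44 mm
Seasonal total = 269.91 mm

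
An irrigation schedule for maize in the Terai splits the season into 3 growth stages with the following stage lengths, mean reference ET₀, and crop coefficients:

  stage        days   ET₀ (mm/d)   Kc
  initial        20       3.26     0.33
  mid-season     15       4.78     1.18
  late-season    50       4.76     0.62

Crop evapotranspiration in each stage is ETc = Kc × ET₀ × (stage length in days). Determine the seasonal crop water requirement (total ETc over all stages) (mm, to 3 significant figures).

initial: 0.33 × 3.26 × 20 = 21.52 mm
mid-season: 1.18 × 4.78 × 15 = 84.61 mm
late-season: 0.62 × 4.76 × 50 = 147.56 mm
Seasonal total = 253.69 mm

254 mm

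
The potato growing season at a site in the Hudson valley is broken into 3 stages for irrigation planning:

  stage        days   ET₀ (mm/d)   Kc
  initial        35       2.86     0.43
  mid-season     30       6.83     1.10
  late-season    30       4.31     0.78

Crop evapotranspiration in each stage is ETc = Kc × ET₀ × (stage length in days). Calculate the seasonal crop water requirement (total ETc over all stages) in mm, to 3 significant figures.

initial: 0.43 × 2.86 × 35 = 43.04 mm
mid-season: 1.10 × 6.83 × 30 = 225.39 mm
late-season: 0.78 × 4.31 × 30 = 100.85 mm
Seasonal total = 369.28 mm

369 mm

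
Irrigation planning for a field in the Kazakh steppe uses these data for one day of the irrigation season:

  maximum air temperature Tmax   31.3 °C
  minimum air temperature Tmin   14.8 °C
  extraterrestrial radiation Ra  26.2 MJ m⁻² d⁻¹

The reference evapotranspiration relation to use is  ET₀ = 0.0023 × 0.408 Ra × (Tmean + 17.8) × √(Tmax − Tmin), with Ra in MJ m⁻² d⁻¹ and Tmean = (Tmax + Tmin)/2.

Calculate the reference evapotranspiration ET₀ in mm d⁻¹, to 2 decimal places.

4.08 mm d⁻¹

Tmean = (31.3 + 14.8)/2 = 23.05 °C
0.408 Ra = 0.408 × 26.2 = 10.6896 mm/d equivalent
ET₀ = 0.0023 × 10.6896 × (23.05 + 17.8) × √16.5 = 0.0023 × 10.6896 × 40.85 × 4.0620 = 4.0796 mm/d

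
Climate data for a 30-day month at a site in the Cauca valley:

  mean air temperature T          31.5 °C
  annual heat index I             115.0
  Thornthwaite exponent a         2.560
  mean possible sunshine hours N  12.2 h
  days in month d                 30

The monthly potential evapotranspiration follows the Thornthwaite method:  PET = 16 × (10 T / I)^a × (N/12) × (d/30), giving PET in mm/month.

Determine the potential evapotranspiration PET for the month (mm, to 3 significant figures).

10T/I = 10 × 31.5 / 115.0 = 2.7391
(10T/I)^a = 2.7391^2.560 = 13.1910
Uncorrected PET = 16 × 13.1910 = 211.056 mm
Correction = (N/12)(d/30) = (12.2/12)(30/30) = 1.0167
PET = 211.056 × 1.0167 = 214.581 mm/month

215 mm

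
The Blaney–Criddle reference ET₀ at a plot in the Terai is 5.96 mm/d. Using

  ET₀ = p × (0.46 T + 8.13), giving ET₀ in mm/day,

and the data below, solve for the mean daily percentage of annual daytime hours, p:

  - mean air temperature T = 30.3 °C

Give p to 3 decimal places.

p = ET₀ / (0.46 T + 8.13) = 5.96 / (0.46 × 30.3 + 8.13) = 5.96 / 22.068 = 0.2701

0.270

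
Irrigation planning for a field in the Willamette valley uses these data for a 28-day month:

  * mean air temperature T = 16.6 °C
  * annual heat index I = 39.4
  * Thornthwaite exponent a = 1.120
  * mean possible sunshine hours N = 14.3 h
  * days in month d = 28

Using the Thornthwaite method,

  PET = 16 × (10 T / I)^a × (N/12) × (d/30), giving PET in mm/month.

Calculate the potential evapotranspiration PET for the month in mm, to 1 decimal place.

89.1 mm

10T/I = 10 × 16.6 / 39.4 = 4.2132
(10T/I)^a = 4.2132^1.120 = 5.0069
Uncorrected PET = 16 × 5.0069 = 80.110 mm
Correction = (N/12)(d/30) = (14.3/12)(28/30) = 1.1122
PET = 80.110 × 1.1122 = 89.098 mm/month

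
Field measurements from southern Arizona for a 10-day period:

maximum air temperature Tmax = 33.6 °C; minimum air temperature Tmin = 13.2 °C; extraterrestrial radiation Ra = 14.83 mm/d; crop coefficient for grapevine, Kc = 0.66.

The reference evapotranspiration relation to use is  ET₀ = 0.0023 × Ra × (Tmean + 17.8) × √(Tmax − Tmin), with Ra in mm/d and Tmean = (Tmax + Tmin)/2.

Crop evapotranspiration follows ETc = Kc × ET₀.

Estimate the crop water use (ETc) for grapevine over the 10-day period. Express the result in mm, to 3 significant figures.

Tmean = (33.6 + 13.2)/2 = 23.40 °C
ET₀ = 0.0023 × 14.83 × (23.40 + 17.8) × √20.4 = 0.0023 × 14.83 × 41.20 × 4.5166 = 6.3471 mm/d
ETc = Kc × ET₀ = 0.66 × 6.3471 = 4.1891 mm/d
Over 10 days: 4.1891 × 10 = 41.891 mm

41.9 mm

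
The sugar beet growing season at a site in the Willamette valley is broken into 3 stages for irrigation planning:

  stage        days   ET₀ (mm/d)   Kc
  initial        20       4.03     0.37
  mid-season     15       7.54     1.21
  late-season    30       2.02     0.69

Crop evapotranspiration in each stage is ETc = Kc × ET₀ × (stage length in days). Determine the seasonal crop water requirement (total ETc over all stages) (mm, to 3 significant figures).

initial: 0.37 × 4.03 × 20 = 29.82 mm
mid-season: 1.21 × 7.54 × 15 = 136.85 mm
late-season: 0.69 × 2.02 × 30 = 41.81 mm
Seasonal total = 208.48 mm

208 mm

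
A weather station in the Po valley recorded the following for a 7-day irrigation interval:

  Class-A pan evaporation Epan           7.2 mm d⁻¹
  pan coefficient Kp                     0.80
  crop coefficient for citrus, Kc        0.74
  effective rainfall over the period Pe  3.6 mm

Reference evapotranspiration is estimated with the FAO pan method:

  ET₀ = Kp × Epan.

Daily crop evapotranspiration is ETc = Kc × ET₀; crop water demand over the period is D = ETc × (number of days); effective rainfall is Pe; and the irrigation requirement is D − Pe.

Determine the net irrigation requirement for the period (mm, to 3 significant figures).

ET₀ = 0.80 × 7.2 = 5.7600 mm/d
ETc = Kc × ET₀ = 0.74 × 5.7600 = 4.2624 mm/d
Crop demand D = ETc × 7 d = 4.2624 × 7 = 29.837 mm
D − Pe = 29.837 − 3.6 = 26.237 mm

26.2 mm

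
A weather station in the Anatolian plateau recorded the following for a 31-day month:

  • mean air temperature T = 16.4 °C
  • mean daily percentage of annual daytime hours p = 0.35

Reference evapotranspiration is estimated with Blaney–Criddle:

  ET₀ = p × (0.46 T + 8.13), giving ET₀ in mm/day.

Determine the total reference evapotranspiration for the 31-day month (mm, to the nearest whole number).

170 mm

ET₀ = 0.35 × (0.46 × 16.4 + 8.13) = 0.35 × 15.674 = 5.4859 mm/d
Monthly total = 5.4859 × 31 = 170.063 mm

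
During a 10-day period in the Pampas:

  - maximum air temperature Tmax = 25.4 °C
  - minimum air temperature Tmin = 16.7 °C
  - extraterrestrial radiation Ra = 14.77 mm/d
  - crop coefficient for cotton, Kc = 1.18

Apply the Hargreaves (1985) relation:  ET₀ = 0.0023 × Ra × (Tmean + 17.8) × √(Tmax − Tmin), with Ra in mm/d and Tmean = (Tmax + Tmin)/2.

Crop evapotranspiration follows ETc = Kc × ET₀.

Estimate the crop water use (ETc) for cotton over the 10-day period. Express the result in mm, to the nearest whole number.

Tmean = (25.4 + 16.7)/2 = 21.05 °C
ET₀ = 0.0023 × 14.77 × (21.05 + 17.8) × √8.7 = 0.0023 × 14.77 × 38.85 × 2.9496 = 3.8928 mm/d
ETc = Kc × ET₀ = 1.18 × 3.8928 = 4.5935 mm/d
Over 10 days: 4.5935 × 10 = 45.935 mm

46 mm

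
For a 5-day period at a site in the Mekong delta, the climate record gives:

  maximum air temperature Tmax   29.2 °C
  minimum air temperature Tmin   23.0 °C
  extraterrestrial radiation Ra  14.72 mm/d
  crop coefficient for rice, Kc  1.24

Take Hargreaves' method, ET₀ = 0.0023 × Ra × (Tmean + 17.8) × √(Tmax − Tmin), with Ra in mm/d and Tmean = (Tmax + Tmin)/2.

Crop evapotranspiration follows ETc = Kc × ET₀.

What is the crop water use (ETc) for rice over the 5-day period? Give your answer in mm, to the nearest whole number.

23 mm

Tmean = (29.2 + 23.0)/2 = 26.10 °C
ET₀ = 0.0023 × 14.72 × (26.10 + 17.8) × √6.2 = 0.0023 × 14.72 × 43.90 × 2.4900 = 3.7008 mm/d
ETc = Kc × ET₀ = 1.24 × 3.7008 = 4.5890 mm/d
Over 5 days: 4.5890 × 5 = 22.945 mm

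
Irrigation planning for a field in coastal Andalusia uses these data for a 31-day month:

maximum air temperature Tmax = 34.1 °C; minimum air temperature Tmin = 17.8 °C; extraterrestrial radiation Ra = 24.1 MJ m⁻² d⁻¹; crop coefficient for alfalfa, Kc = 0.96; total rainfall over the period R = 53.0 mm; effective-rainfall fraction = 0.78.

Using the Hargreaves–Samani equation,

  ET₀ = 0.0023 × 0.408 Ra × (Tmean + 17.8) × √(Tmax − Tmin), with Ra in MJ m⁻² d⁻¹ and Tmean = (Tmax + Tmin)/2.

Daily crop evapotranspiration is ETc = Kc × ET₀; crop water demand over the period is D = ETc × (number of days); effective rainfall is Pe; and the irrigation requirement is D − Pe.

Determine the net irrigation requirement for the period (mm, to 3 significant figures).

Tmean = (34.1 + 17.8)/2 = 25.95 °C
0.408 Ra = 0.408 × 24.1 = 9.8328 mm/d equivalent
ET₀ = 0.0023 × 9.8328 × (25.95 + 17.8) × √16.3 = 0.0023 × 9.8328 × 43.75 × 4.0373 = 3.9946 mm/d
ETc = Kc × ET₀ = 0.96 × 3.9946 = 3.8348 mm/d
Crop demand D = ETc × 31 d = 3.8348 × 31 = 118.879 mm
Pe = 0.78 × 53.0 = 41.340 mm
D − Pe = 118.879 − 41.340 = 77.539 mm

77.5 mm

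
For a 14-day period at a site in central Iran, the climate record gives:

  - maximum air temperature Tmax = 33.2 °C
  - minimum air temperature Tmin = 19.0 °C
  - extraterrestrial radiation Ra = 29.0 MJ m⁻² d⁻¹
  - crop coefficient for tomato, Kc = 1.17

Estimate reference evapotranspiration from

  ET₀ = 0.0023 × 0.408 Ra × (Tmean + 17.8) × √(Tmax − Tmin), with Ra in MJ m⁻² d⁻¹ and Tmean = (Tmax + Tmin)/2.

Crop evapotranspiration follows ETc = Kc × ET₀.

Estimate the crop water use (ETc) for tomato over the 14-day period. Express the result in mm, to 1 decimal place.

Tmean = (33.2 + 19.0)/2 = 26.10 °C
0.408 Ra = 0.408 × 29.0 = 11.8320 mm/d equivalent
ET₀ = 0.0023 × 11.8320 × (26.10 + 17.8) × √14.2 = 0.0023 × 11.8320 × 43.90 × 3.7683 = 4.5019 mm/d
ETc = Kc × ET₀ = 1.17 × 4.5019 = 5.2672 mm/d
Over 14 days: 5.2672 × 14 = 73.741 mm

73.7 mm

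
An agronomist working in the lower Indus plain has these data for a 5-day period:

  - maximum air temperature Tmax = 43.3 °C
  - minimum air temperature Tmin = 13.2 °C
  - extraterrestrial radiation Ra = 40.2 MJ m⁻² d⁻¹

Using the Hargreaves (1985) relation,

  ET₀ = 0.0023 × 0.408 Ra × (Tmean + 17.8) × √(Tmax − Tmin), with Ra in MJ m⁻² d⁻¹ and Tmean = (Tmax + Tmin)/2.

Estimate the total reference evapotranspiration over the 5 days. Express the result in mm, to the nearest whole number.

Tmean = (43.3 + 13.2)/2 = 28.25 °C
0.408 Ra = 0.408 × 40.2 = 16.4016 mm/d equivalent
ET₀ = 0.0023 × 16.4016 × (28.25 + 17.8) × √30.1 = 0.0023 × 16.4016 × 46.05 × 5.4863 = 9.5307 mm/d
Over 5 days: 9.5307 × 5 = 47.654 mm

48 mm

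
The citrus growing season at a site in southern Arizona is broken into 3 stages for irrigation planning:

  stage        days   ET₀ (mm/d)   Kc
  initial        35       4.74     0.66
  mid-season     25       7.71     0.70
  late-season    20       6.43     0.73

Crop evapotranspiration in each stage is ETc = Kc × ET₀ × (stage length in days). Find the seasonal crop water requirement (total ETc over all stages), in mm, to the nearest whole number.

initial: 0.66 × 4.74 × 35 = 109.49 mm
mid-season: 0.70 × 7.71 × 25 = 134.93 mm
late-season: 0.73 × 6.43 × 20 = 93.88 mm
Seasonal total = 338.30 mm

338 mm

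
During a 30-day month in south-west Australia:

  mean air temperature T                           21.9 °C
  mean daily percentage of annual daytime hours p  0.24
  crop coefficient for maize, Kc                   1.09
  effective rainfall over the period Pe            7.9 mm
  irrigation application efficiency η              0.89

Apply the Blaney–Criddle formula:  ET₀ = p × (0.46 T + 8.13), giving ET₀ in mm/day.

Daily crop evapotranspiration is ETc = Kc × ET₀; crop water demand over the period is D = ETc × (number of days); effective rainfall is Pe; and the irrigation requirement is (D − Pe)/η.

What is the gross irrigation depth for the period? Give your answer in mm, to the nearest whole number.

152 mm

ET₀ = 0.24 × (0.46 × 21.9 + 8.13) = 0.24 × 18.204 = 4.3690 mm/d
ETc = Kc × ET₀ = 1.09 × 4.3690 = 4.7622 mm/d
Crop demand D = ETc × 30 d = 4.7622 × 30 = 142.866 mm
D − Pe = 142.866 − 7.9 = 134.966 mm
Gross irrigation = 134.966 / 0.89 = 151.647 mm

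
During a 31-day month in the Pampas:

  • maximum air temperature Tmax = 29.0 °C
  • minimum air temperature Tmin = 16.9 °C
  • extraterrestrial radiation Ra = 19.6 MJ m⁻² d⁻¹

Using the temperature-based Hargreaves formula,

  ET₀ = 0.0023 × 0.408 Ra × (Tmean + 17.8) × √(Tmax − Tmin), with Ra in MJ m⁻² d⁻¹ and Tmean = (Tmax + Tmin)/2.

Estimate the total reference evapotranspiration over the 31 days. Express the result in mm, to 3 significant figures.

80.8 mm

Tmean = (29.0 + 16.9)/2 = 22.95 °C
0.408 Ra = 0.408 × 19.6 = 7.9968 mm/d equivalent
ET₀ = 0.0023 × 7.9968 × (22.95 + 17.8) × √12.1 = 0.0023 × 7.9968 × 40.75 × 3.4785 = 2.6071 mm/d
Over 31 days: 2.6071 × 31 = 80.820 mm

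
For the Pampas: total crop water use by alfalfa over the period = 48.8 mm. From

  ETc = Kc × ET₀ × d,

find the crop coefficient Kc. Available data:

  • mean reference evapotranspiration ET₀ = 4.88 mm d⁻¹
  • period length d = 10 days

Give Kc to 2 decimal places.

ETc = Kc × ET₀ × d  ⇒  Kc = ETc / (ET₀ × d)
Kc = 48.8 / (4.88 × 10) = 48.8 / 48.80 = 1.0000

1.00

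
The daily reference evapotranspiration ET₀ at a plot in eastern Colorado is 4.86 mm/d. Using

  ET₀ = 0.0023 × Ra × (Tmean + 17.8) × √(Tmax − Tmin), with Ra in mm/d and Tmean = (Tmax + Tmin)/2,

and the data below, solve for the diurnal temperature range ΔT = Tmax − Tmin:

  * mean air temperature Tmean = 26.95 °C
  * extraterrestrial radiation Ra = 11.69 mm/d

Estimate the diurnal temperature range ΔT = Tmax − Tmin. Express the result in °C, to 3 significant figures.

16.3 °C

√ΔT = ET₀ / [0.0023 × Ra × (Tmean+17.8)] = 4.86 / (0.0023 × 11.69 × 44.75) = 4.0393
ΔT = 4.0393² = 16.316 °C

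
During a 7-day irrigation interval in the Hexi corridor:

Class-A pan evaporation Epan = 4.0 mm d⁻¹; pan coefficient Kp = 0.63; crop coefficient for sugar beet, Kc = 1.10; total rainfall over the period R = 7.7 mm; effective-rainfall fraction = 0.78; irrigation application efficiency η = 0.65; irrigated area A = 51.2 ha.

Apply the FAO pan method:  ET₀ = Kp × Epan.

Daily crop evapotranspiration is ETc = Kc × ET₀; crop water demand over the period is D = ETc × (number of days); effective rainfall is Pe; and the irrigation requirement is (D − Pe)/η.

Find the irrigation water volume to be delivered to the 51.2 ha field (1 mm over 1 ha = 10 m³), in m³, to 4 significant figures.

ET₀ = 0.63 × 4.0 = 2.5200 mm/d
ETc = Kc × ET₀ = 1.10 × 2.5200 = 2.7720 mm/d
Crop demand D = ETc × 7 d = 2.7720 × 7 = 19.404 mm
Pe = 0.78 × 7.7 = 6.006 mm
D − Pe = 19.404 − 6.006 = 13.398 mm
Gross irrigation = 13.398 / 0.65 = 20.612 mm
Volume = 20.612 mm × 51.2 ha × 10 = 10553.3 m³

10550 m³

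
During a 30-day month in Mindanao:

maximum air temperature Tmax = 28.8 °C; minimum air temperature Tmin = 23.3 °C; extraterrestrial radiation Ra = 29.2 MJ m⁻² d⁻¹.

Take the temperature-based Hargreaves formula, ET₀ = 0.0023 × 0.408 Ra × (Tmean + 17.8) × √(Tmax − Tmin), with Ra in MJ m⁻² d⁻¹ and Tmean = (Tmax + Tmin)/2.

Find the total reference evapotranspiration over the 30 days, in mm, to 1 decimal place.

84.5 mm

Tmean = (28.8 + 23.3)/2 = 26.05 °C
0.408 Ra = 0.408 × 29.2 = 11.9136 mm/d equivalent
ET₀ = 0.0023 × 11.9136 × (26.05 + 17.8) × √5.5 = 0.0023 × 11.9136 × 43.85 × 2.3452 = 2.8179 mm/d
Over 30 days: 2.8179 × 30 = 84.537 mm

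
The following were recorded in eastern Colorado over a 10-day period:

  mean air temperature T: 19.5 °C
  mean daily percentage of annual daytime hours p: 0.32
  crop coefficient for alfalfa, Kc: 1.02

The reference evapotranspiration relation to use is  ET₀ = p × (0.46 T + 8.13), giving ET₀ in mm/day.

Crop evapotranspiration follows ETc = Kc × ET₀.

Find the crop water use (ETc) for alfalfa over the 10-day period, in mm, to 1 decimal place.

55.8 mm

ET₀ = 0.32 × (0.46 × 19.5 + 8.13) = 0.32 × 17.100 = 5.4720 mm/d
ETc = Kc × ET₀ = 1.02 × 5.4720 = 5.5814 mm/d
Over 10 days: 5.5814 × 10 = 55.814 mm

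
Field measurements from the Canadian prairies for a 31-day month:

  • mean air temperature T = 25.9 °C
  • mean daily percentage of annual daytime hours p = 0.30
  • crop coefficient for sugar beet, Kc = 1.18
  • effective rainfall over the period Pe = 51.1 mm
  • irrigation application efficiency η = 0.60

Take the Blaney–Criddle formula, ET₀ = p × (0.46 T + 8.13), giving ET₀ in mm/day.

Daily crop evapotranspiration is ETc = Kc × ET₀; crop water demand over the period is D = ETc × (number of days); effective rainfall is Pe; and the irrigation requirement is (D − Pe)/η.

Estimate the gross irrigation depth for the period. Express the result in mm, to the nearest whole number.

281 mm

ET₀ = 0.30 × (0.46 × 25.9 + 8.13) = 0.30 × 20.044 = 6.0132 mm/d
ETc = Kc × ET₀ = 1.18 × 6.0132 = 7.0956 mm/d
Crop demand D = ETc × 31 d = 7.0956 × 31 = 219.964 mm
D − Pe = 219.964 − 51.1 = 168.864 mm
Gross irrigation = 168.864 / 0.60 = 281.440 mm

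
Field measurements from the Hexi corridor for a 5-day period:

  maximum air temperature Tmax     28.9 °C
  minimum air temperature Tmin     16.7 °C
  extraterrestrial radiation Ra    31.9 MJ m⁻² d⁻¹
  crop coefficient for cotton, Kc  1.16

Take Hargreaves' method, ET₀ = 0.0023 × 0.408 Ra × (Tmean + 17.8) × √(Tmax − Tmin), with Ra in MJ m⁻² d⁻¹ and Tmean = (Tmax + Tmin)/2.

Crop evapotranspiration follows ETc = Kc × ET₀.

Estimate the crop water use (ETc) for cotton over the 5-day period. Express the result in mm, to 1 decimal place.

Tmean = (28.9 + 16.7)/2 = 22.80 °C
0.408 Ra = 0.408 × 31.9 = 13.0152 mm/d equivalent
ET₀ = 0.0023 × 13.0152 × (22.80 + 17.8) × √12.2 = 0.0023 × 13.0152 × 40.60 × 3.4928 = 4.2450 mm/d
ETc = Kc × ET₀ = 1.16 × 4.2450 = 4.9242 mm/d
Over 5 days: 4.9242 × 5 = 24.621 mm

24.6 mm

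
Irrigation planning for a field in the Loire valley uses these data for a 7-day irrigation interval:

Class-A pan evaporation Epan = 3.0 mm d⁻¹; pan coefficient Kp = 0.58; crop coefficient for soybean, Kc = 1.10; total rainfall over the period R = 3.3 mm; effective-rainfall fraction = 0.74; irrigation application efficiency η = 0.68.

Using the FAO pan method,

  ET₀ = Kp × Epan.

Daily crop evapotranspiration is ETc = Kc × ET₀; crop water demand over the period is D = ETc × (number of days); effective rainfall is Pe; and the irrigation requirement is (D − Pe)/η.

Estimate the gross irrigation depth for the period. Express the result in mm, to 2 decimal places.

ET₀ = 0.58 × 3.0 = 1.7400 mm/d
ETc = Kc × ET₀ = 1.10 × 1.7400 = 1.9140 mm/d
Crop demand D = ETc × 7 d = 1.9140 × 7 = 13.398 mm
Pe = 0.74 × 3.3 = 2.442 mm
D − Pe = 13.398 − 2.442 = 10.956 mm
Gross irrigation = 10.956 / 0.68 = 16.112 mm

16.11 mm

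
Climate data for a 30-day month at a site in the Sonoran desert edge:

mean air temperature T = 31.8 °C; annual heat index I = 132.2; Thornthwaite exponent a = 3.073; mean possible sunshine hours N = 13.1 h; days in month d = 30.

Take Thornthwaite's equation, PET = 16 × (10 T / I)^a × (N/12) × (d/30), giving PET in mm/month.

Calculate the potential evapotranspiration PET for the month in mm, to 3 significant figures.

259 mm

10T/I = 10 × 31.8 / 132.2 = 2.4054
(10T/I)^a = 2.4054^3.073 = 14.8385
Uncorrected PET = 16 × 14.8385 = 237.416 mm
Correction = (N/12)(d/30) = (13.1/12)(30/30) = 1.0917
PET = 237.416 × 1.0917 = 259.187 mm/month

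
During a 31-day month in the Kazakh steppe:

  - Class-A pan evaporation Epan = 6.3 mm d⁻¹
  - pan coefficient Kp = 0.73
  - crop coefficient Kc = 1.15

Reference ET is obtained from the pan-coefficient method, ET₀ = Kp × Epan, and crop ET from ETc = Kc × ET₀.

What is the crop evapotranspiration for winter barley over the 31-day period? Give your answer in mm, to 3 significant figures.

ET₀ = 0.73 × 6.3 = 4.5990 mm/d
ETc = Kc × ET₀ = 1.15 × 4.5990 = 5.2889 mm/d
Over 31 days: 5.2889 × 31 = 163.956 mm

164 mm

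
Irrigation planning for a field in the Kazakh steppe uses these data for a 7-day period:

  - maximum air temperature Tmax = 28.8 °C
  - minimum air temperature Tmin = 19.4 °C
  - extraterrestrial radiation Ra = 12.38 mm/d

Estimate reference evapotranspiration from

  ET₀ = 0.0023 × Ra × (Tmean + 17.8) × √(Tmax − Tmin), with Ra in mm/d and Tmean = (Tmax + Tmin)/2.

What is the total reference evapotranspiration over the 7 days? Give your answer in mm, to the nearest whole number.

26 mm

Tmean = (28.8 + 19.4)/2 = 24.10 °C
ET₀ = 0.0023 × 12.38 × (24.10 + 17.8) × √9.4 = 0.0023 × 12.38 × 41.90 × 3.0659 = 3.6578 mm/d
Over 7 days: 3.6578 × 7 = 25.605 mm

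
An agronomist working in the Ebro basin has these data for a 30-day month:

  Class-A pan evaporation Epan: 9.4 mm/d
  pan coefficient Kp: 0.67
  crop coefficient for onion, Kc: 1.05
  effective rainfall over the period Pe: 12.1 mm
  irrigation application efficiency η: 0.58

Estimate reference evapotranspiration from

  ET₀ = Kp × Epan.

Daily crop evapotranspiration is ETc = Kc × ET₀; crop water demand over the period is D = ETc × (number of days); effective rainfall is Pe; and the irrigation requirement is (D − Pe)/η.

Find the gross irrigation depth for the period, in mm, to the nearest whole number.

321 mm

ET₀ = 0.67 × 9.4 = 6.2980 mm/d
ETc = Kc × ET₀ = 1.05 × 6.2980 = 6.6129 mm/d
Crop demand D = ETc × 30 d = 6.6129 × 30 = 198.387 mm
D − Pe = 198.387 − 12.1 = 186.287 mm
Gross irrigation = 186.287 / 0.58 = 321.184 mm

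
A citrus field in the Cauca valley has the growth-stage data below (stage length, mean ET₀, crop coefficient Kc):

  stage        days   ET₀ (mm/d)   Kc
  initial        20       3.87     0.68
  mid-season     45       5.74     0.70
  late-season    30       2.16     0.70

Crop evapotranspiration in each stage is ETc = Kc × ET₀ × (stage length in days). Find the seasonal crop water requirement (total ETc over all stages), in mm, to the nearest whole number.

initial: 0.68 × 3.87 × 20 = 52.63 mm
mid-season: 0.70 × 5.74 × 45 = 180.81 mm
late-season: 0.70 × 2.16 × 30 = 45.36 mm
Seasonal total = 278.80 mm

279 mm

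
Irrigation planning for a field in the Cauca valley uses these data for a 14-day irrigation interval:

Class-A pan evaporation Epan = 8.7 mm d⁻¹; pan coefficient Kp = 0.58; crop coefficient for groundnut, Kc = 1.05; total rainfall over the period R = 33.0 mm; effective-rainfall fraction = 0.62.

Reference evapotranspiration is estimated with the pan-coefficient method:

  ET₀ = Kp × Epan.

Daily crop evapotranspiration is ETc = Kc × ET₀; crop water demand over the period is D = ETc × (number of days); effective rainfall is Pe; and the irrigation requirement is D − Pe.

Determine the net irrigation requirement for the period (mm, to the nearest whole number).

ET₀ = 0.58 × 8.7 = 5.0460 mm/d
ETc = Kc × ET₀ = 1.05 × 5.0460 = 5.2983 mm/d
Crop demand D = ETc × 14 d = 5.2983 × 14 = 74.176 mm
Pe = 0.62 × 33.0 = 20.460 mm
D − Pe = 74.176 − 20.460 = 53.716 mm

54 mm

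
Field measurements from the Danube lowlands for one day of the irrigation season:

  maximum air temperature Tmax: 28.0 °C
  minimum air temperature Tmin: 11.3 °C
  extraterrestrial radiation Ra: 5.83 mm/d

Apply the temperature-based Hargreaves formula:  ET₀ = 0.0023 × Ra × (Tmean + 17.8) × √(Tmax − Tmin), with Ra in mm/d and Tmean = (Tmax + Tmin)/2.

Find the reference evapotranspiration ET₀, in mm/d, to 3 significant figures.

2.05 mm/d

Tmean = (28.0 + 11.3)/2 = 19.65 °C
ET₀ = 0.0023 × 5.83 × (19.65 + 17.8) × √16.7 = 0.0023 × 5.83 × 37.45 × 4.0866 = 2.0522 mm/d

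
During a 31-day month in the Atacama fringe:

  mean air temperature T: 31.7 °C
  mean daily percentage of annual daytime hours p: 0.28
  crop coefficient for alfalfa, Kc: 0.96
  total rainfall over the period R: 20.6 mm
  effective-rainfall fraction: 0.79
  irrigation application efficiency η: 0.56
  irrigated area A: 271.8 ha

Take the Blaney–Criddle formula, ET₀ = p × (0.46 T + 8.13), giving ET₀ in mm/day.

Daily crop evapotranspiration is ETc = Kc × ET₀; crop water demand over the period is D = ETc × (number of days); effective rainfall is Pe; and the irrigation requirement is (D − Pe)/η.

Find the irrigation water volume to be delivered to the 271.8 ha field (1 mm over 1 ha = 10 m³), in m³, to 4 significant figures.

ET₀ = 0.28 × (0.46 × 31.7 + 8.13) = 0.28 × 22.712 = 6.3594 mm/d
ETc = Kc × ET₀ = 0.96 × 6.3594 = 6.1050 mm/d
Crop demand D = ETc × 31 d = 6.1050 × 31 = 189.255 mm
Pe = 0.79 × 20.6 = 16.274 mm
D − Pe = 189.255 − 16.274 = 172.981 mm
Gross irrigation = 172.981 / 0.56 = 308.895 mm
Volume = 308.895 mm × 271.8 ha × 10 = 839576.6 m³

839600 m³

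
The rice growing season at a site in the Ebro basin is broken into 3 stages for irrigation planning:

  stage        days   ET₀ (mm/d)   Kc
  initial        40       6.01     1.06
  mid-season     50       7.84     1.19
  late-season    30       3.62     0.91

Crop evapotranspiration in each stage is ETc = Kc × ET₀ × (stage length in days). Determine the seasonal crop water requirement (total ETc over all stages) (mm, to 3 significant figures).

initial: 1.06 × 6.01 × 40 = 254.82 mm
mid-season: 1.19 × 7.84 × 50 = 466.48 mm
late-season: 0.91 × 3.62 × 30 = 98.83 mm
Seasonal total = 820.13 mm

820 mm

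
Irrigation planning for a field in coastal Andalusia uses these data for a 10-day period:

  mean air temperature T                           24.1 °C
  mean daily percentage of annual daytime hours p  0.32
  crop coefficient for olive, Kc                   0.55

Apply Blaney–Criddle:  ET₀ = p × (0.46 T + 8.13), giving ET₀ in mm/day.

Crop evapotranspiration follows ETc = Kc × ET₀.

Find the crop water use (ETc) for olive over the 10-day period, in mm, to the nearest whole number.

ET₀ = 0.32 × (0.46 × 24.1 + 8.13) = 0.32 × 19.216 = 6.1491 mm/d
ETc = Kc × ET₀ = 0.55 × 6.1491 = 3.3820 mm/d
Over 10 days: 3.3820 × 10 = 33.820 mm

34 mm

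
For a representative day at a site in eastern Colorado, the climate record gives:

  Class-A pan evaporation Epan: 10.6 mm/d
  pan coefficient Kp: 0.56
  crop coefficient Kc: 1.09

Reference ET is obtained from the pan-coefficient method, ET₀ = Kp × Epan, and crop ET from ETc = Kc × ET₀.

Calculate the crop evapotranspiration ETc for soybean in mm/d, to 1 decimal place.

ET₀ = 0.56 × 10.6 = 5.9360 mm/d
ETc = Kc × ET₀ = 1.09 × 5.9360 = 6.4702 mm/d

6.5 mm/d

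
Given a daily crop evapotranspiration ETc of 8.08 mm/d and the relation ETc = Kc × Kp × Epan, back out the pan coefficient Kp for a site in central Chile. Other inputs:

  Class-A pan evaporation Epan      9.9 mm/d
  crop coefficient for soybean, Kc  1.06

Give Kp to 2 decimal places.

ETc = Kc × Kp × Epan  ⇒  Kp = ETc / (Kc × Epan)
Kp = 8.08 / (1.06 × 9.9) = 8.08 / 10.494 = 0.7700

0.77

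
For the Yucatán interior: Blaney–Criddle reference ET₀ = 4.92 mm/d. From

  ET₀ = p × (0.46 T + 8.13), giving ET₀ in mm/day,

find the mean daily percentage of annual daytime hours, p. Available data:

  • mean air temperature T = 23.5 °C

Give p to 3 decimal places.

p = ET₀ / (0.46 T + 8.13) = 4.92 / (0.46 × 23.5 + 8.13) = 4.92 / 18.940 = 0.2598

0.260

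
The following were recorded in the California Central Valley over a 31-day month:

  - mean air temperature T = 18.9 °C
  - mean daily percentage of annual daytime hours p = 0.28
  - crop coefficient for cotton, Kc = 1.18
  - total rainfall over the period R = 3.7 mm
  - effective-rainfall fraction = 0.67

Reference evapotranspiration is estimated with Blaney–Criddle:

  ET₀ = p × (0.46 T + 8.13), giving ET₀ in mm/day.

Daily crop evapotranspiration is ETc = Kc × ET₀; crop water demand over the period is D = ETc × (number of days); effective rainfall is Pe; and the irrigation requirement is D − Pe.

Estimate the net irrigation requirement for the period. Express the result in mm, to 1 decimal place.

ET₀ = 0.28 × (0.46 × 18.9 + 8.13) = 0.28 × 16.824 = 4.7107 mm/d
ETc = Kc × ET₀ = 1.18 × 4.7107 = 5.5586 mm/d
Crop demand D = ETc × 31 d = 5.5586 × 31 = 172.317 mm
Pe = 0.67 × 3.7 = 2.479 mm
D − Pe = 172.317 − 2.479 = 169.838 mm

169.8 mm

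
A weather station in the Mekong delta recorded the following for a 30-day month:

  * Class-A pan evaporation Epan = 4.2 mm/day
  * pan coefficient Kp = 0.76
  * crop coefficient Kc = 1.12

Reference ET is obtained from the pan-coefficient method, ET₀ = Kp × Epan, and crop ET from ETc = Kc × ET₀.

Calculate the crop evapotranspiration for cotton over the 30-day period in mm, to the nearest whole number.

107 mm

ET₀ = 0.76 × 4.2 = 3.1920 mm/d
ETc = Kc × ET₀ = 1.12 × 3.1920 = 3.5750 mm/d
Over 30 days: 3.5750 × 30 = 107.250 mm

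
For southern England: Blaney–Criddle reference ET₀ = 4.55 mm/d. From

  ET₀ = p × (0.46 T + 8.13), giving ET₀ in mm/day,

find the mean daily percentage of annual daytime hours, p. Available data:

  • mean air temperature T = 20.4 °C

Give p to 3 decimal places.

p = ET₀ / (0.46 T + 8.13) = 4.55 / (0.46 × 20.4 + 8.13) = 4.55 / 17.514 = 0.2598

0.260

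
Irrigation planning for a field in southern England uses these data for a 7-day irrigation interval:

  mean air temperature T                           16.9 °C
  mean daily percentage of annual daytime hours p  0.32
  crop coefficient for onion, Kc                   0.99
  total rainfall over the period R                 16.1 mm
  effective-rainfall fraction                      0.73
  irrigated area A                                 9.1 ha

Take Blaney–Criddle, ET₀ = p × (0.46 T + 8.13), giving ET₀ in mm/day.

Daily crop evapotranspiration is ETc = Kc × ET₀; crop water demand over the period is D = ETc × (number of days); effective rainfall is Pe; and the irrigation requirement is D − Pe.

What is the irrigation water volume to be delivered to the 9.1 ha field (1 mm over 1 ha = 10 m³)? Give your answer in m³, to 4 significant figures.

2140 m³

ET₀ = 0.32 × (0.46 × 16.9 + 8.13) = 0.32 × 15.904 = 5.0893 mm/d
ETc = Kc × ET₀ = 0.99 × 5.0893 = 5.0384 mm/d
Crop demand D = ETc × 7 d = 5.0384 × 7 = 35.269 mm
Pe = 0.73 × 16.1 = 11.753 mm
D − Pe = 35.269 − 11.753 = 23.516 mm
Volume = 23.516 mm × 9.1 ha × 10 = 2140.0 m³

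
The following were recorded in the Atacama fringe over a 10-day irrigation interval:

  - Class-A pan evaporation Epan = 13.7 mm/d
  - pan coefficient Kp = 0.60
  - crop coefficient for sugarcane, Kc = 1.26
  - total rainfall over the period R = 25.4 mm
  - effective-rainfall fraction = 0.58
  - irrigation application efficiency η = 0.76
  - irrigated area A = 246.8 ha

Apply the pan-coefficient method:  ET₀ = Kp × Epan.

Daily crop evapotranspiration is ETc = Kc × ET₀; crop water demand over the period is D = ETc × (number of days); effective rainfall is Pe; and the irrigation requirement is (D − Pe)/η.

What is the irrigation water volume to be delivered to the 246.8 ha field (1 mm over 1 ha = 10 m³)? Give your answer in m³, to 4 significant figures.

ET₀ = 0.60 × 13.7 = 8.2200 mm/d
ETc = Kc × ET₀ = 1.26 × 8.2200 = 10.3572 mm/d
Crop demand D = ETc × 10 d = 10.3572 × 10 = 103.572 mm
Pe = 0.58 × 25.4 = 14.732 mm
D − Pe = 103.572 − 14.732 = 88.840 mm
Gross irrigation = 88.840 / 0.76 = 116.895 mm
Volume = 116.895 mm × 246.8 ha × 10 = 288496.9 m³

288500 m³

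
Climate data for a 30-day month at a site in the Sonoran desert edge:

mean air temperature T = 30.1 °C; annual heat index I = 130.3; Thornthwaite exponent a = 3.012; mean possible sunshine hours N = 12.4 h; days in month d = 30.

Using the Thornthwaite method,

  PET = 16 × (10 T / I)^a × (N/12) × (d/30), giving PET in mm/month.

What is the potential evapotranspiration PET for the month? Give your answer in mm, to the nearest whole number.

206 mm

10T/I = 10 × 30.1 / 130.3 = 2.3101
(10T/I)^a = 2.3101^3.012 = 12.4525
Uncorrected PET = 16 × 12.4525 = 199.240 mm
Correction = (N/12)(d/30) = (12.4/12)(30/30) = 1.0333
PET = 199.240 × 1.0333 = 205.875 mm/month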